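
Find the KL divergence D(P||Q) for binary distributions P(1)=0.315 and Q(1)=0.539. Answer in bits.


KL = p*log2(p/q) + (1-p)*log2((1-p)/(1-q)) = 0.315*log2(0.315/0.539) + 0.685*log2(0.685/0.461) = 0.1473

0.1473 bits


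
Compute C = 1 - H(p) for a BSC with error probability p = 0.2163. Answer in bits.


H(p) = -p*log2(p) - (1-p)*log2(1-p) = -0.2163*log2(0.2163) - 0.7837*log2(0.7837) = 0.477784 + 0.275570 = 0.7534. C = 1 - H(p) = 1 - 0.7534 = 0.2466

0.2466 bits


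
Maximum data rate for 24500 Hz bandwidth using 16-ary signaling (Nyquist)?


Rate = 2 * B * log2(M) = 2 * 24500 * 4.0 = 196000.0

196000.0 bps


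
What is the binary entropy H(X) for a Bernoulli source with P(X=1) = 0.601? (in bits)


H = -p*log2(p) - (1-p)*log2(1-p). -0.601*log2(0.601) = 0.441472; -0.399*log2(0.399) = 0.528890. H = 0.441472 + 0.528890 = 0.9704

0.9704 bits


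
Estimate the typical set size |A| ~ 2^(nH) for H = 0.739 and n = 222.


log2|A_typical| = nH = 222 * 0.739 = 164.058, so |A_typical| ~ 2^164.058 = 2.434e+49

2.434e+49


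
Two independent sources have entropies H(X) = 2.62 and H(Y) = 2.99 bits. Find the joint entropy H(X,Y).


For independent variables, H(X,Y) = H(X) + H(Y) = 2.62 + 2.99 = 5.61

5.61 bits


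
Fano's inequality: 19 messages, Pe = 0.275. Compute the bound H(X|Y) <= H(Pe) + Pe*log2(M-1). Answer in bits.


H(Pe) = -Pe*log2(Pe) - (1-Pe)*log2(1-Pe) = -0.275*log2(0.275) - 0.725*log2(0.725) = 0.512187 + 0.336362 = 0.8485. Pe*log2(M-1) = 0.275*log2(18) = 1.146729. Bound = H(Pe) + Pe*log2(M-1) = 0.512187 + 0.336362 + 1.146729 = 1.9953

1.9953 bits


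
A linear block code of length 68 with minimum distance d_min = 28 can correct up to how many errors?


Correction capability = floor((d-1)/2) = floor((28-1)/2) = 13

13 errors


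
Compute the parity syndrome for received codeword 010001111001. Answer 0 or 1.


Syndrome = XOR of all bits = 0 XOR 1 XOR 0 XOR 0 XOR 0 XOR 1 XOR 1 XOR 1 XOR 1 XOR 0 XOR 0 XOR 1 = 0

0


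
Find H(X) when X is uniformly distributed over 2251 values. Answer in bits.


H = log2(n) = log2(2251) = 11.1364

11.1364 bits


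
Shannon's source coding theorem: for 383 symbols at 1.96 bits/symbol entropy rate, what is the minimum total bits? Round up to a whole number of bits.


Minimum bits >= n * H = 383 * 1.96 = 750.68, rounded up to a whole number of bits = 751

751 bits


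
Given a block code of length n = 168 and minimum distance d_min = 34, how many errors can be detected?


Detection capability = d_min - 1 = 34 - 1 = 33

33 errors


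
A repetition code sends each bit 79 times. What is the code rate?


Rate = k/n = 1/79

1/79


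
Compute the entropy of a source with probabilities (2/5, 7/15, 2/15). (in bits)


H = -sum(p_i * log2(p_i)). Terms: -(2/5)*log2(2/5) = 0.528771; -(7/15)*log2(7/15) = 0.513117; -(2/15)*log2(2/15) = 0.387585. H = 0.528771 + 0.513117 + 0.387585 = 1.4295

1.4295 bits


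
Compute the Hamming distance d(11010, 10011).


Count differing positions: . ^ . . ^ = 2 differences

2


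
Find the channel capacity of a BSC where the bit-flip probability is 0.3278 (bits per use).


H(p) = -p*log2(p) - (1-p)*log2(1-p) = -0.3278*log2(0.3278) - 0.6722*log2(0.6722) = 0.527467 + 0.385196 = 0.9127. C = 1 - H(p) = 1 - 0.9127 = 0.0873

0.0873 bits


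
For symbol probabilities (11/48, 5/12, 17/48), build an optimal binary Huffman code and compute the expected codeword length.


Huffman construction (repeatedly merge the two least-probable nodes; each merge adds 1 bit to every symbol beneath it): 11/48 + 17/48 = 7/12; 5/12 + 7/12 = 1. Resulting codeword lengths (in the order the probabilities were given): (2, 1, 2). L_avg = sum(p_i * l_i) = 11/48*2 + 5/12*1 + 17/48*2 = 19/12 = 1.5833

1.5833 bits


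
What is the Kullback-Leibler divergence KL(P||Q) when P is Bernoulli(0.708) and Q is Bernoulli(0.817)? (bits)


KL = p*log2(p/q) + (1-p)*log2((1-p)/(1-q)) = 0.708*log2(0.708/0.817) + 0.292*log2(0.292/0.183) = 0.0506

0.0506 bits


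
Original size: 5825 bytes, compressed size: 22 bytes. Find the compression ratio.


Ratio = original / compressed = 5825 / 22 = 264.7727

264.7727


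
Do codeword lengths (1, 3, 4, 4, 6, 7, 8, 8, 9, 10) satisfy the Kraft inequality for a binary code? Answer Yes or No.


Kraft sum = sum(2^(-l_i)) = 0.7842, need <= 1. Result: satisfied (a binary prefix-free code with these lengths exists)

Yes


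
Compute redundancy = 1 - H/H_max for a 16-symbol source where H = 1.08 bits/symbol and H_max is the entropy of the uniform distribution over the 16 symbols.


H_max = log2(K) = log2(16) = 4.0 bits/symbol. Redundancy = 1 - H/H_max = 1 - 1.08/4.0 = 1 - 0.27 = 0.73

0.73


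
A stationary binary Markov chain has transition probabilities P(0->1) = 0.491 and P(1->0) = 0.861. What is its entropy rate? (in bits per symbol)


Stationary distribution: pi_0 = p10/(p01+p10) = 0.6368, pi_1 = 0.3632. Entropy rate H' = pi_0*H(p01) + pi_1*H(p10) = 0.6368*0.9998 + 0.3632*0.5816 = 0.8479

0.8479 bits/symbol


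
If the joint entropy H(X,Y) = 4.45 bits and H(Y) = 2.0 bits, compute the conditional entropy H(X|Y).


H(X|Y) = H(X,Y) - H(Y) = 4.45 - 2.0 = 2.45

2.45 bits


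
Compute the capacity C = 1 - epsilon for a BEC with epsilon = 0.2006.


C = 1 - epsilon = 1 - 0.2006 = 0.7994

0.7994 bits


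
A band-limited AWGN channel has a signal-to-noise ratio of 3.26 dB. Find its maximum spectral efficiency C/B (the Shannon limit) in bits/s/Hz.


SNR_linear = 10^(3.26/10) = 2.1184; C/B = log2(1 + SNR_linear) = log2(1 + 2.1184) = 1.6408

1.6408 bits/s/Hz


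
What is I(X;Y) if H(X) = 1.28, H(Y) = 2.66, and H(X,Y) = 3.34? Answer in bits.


I(X;Y) = H(X) + H(Y) - H(X,Y) = 1.28 + 2.66 - 3.34 = 0.6

0.6 bits


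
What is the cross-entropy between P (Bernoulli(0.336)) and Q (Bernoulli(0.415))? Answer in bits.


H(P,Q) = -p*log2(q) - (1-p)*log2(1-q). -0.336*log2(0.415) = 0.426322; -0.664*log2(0.585) = 0.513598. H(P,Q) = 0.426322 + 0.513598 = 0.9399

0.9399 bits


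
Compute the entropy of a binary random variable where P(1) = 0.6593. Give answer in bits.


H = -p*log2(p) - (1-p)*log2(1-p). -0.6593*log2(0.6593) = 0.396235; -0.3407*log2(0.3407) = 0.529252. H = 0.396235 + 0.529252 = 0.9255

0.9255 bits


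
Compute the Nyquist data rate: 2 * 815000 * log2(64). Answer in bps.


Rate = 2 * B * log2(M) = 2 * 815000 * 6.0 = 9780000.0

9780000.0 bps


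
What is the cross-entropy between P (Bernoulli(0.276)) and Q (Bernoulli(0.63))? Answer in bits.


H(P,Q) = -p*log2(q) - (1-p)*log2(1-q). -0.276*log2(0.63) = 0.183975; -0.724*log2(0.37) = 1.038508. H(P,Q) = 0.183975 + 1.038508 = 1.2225

1.2225 bits


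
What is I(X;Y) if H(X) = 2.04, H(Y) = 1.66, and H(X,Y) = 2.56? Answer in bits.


I(X;Y) = H(X) + H(Y) - H(X,Y) = 2.04 + 1.66 - 2.56 = 1.14

1.14 bits


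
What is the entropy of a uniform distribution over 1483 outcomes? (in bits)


H = log2(n) = log2(1483) = 10.5343

10.5343 bits


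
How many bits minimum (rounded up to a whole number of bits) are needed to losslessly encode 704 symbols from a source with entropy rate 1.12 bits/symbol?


Minimum bits >= n * H = 704 * 1.12 = 788.48, rounded up to a whole number of bits = 789

789 bits


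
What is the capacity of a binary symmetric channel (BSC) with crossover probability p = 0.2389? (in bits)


H(p) = -p*log2(p) - (1-p)*log2(1-p) = -0.2389*log2(0.2389) - 0.7611*log2(0.7611) = 0.493453 + 0.299753 = 0.7932. C = 1 - H(p) = 1 - 0.7932 = 0.2068

0.2068 bits


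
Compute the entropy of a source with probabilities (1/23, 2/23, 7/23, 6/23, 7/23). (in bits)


H = -sum(p_i * log2(p_i)). Terms: -(1/23)*log2(1/23) = 0.196677; -(2/23)*log2(2/23) = 0.306397; -(7/23)*log2(7/23) = 0.522324; -(6/23)*log2(6/23) = 0.505722; -(7/23)*log2(7/23) = 0.522324. H = 0.196677 + 0.306397 + 0.522324 + 0.505722 + 0.522324 = 2.0534

2.0534 bits


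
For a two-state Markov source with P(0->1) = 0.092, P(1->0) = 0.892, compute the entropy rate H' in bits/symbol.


Stationary distribution: pi_0 = p10/(p01+p10) = 0.9065, pi_1 = 0.0935. Entropy rate H' = pi_0*H(p01) + pi_1*H(p10) = 0.9065*0.4431 + 0.0935*0.4939 = 0.4479

0.4479 bits/symbol


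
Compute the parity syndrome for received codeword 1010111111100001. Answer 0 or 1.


Syndrome = XOR of all bits = 1 XOR 0 XOR 1 XOR 0 XOR 1 XOR 1 XOR 1 XOR 1 XOR 1 XOR 1 XOR 1 XOR 0 XOR 0 XOR 0 XOR 0 XOR 1 = 0

0


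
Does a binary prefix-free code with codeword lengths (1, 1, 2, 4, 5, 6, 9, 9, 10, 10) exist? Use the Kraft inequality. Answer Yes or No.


Kraft sum = sum(2^(-l_i)) = 1.3652, need <= 1. Result: violated (a binary prefix-free code with these lengths cannot exist)

No


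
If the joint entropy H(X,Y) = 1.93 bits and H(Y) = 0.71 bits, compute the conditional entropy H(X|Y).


H(X|Y) = H(X,Y) - H(Y) = 1.93 - 0.71 = 1.22

1.22 bits


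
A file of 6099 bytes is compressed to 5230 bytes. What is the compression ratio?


Ratio = original / compressed = 6099 / 5230 = 1.1662

1.1662


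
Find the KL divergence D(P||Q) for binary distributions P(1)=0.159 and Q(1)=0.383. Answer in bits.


KL = p*log2(p/q) + (1-p)*log2((1-p)/(1-q)) = 0.159*log2(0.159/0.383) + 0.841*log2(0.841/0.617) = 0.1741

0.1741 bits


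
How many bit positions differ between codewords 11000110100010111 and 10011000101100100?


Count differing positions: . ^ . ^ ^ ^ ^ . . . ^ ^ ^ . . ^ ^ = 10 differences

10


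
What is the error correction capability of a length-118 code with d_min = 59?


Correction capability = floor((d-1)/2) = floor((59-1)/2) = 29

29 errors


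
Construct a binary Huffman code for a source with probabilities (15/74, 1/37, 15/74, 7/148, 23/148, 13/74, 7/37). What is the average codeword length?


Huffman construction (repeatedly merge the two least-probable nodes; each merge adds 1 bit to every symbol beneath it): 1/37 + 7/148 = 11/148; 11/148 + 23/148 = 17/74; 13/74 + 7/37 = 27/74; 15/74 + 15/74 = 15/37; 17/74 + 27/74 = 22/37; 15/37 + 22/37 = 1. Resulting codeword lengths (in the order the probabilities were given): (2, 4, 2, 4, 3, 3, 3). L_avg = sum(p_i * l_i) = 15/74*2 + 1/37*4 + 15/74*2 + 7/148*4 + 23/148*3 + 13/74*3 + 7/37*3 = 395/148 = 2.6689

2.6689 bits


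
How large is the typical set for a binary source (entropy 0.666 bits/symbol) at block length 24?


log2|A_typical| = nH = 24 * 0.666 = 15.984, so |A_typical| ~ 2^15.984 = 6.481e+04

6.481e+04


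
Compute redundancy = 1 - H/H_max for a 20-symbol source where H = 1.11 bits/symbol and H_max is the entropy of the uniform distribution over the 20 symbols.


H_max = log2(K) = log2(20) = 4.3219 bits/symbol. Redundancy = 1 - H/H_max = 1 - 1.11/4.3219 = 1 - 0.2568 = 0.7432

0.7432


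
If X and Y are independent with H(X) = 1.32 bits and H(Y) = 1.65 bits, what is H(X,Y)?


For independent variables, H(X,Y) = H(X) + H(Y) = 1.32 + 1.65 = 2.97

2.97 bits


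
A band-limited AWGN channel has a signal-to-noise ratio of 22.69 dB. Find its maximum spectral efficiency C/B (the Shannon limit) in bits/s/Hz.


SNR_linear = 10^(22.69/10) = 185.7804; C/B = log2(1 + SNR_linear) = log2(1 + 185.7804) = 7.5452

7.5452 bits/s/Hz


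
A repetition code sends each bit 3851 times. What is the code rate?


Rate = k/n = 1/3851

1/3851


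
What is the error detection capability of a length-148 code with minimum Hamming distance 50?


Detection capability = d_min - 1 = 50 - 1 = 49

49 errors


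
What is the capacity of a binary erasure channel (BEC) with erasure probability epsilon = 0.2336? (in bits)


C = 1 - epsilon = 1 - 0.2336 = 0.7664

0.7664 bits


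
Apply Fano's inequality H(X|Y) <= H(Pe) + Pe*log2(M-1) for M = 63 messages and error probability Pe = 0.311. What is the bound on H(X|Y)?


H(Pe) = -Pe*log2(Pe) - (1-Pe)*log2(1-Pe) = -0.311*log2(0.311) - 0.689*log2(0.689) = 0.524039 + 0.370285 = 0.8943. Pe*log2(M-1) = 0.311*log2(62) = 1.851755. Bound = H(Pe) + Pe*log2(M-1) = 0.524039 + 0.370285 + 1.851755 = 2.7461

2.7461 bits


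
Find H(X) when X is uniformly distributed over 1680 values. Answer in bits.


H = log2(n) = log2(1680) = 10.7142

10.7142 bits


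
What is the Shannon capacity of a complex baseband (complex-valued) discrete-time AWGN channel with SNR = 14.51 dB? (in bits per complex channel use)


SNR_linear = 10^(14.51/10) = 28.2488; C = log2(1 + SNR_linear) = log2(1 + 28.2488) = 4.8703

4.8703 bits/channel use


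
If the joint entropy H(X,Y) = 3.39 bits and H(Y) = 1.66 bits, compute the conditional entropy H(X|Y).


H(X|Y) = H(X,Y) - H(Y) = 3.39 - 1.66 = 1.73

1.73 bits


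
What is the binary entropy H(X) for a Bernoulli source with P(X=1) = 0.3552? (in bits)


H = -p*log2(p) - (1-p)*log2(1-p). -0.3552*log2(0.3552) = 0.530419; -0.6448*log2(0.6448) = 0.408208. H = 0.530419 + 0.408208 = 0.9386

0.9386 bits


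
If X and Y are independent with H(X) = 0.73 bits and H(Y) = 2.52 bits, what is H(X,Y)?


For independent variables, H(X,Y) = H(X) + H(Y) = 0.73 + 2.52 = 3.25

3.25 bits


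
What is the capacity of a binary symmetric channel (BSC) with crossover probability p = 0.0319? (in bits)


H(p) = -p*log2(p) - (1-p)*log2(1-p) = -0.0319*log2(0.0319) - 0.9681*log2(0.9681) = 0.158553 + 0.045280 = 0.2038. C = 1 - H(p) = 1 - 0.2038 = 0.7962

0.7962 bits


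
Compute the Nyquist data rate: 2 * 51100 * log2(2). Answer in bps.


Rate = 2 * B * log2(M) = 2 * 51100 * 1.0 = 102200.0

102200.0 bps


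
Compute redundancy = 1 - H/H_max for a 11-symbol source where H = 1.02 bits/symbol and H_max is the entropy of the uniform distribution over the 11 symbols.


H_max = log2(K) = log2(11) = 3.4594 bits/symbol. Redundancy = 1 - H/H_max = 1 - 1.02/3.4594 = 1 - 0.2948 = 0.7052

0.7052


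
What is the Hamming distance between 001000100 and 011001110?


Count differing positions: . ^ . . . ^ . ^ . = 3 differences

3


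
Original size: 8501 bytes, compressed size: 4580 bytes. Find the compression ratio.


Ratio = original / compressed = 8501 / 4580 = 1.8561

1.8561


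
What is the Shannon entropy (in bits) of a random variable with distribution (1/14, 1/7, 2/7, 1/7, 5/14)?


H = -sum(p_i * log2(p_i)). Terms: -(1/14)*log2(1/14) = 0.271954; -(1/7)*log2(1/7) = 0.401051; -(2/7)*log2(2/7) = 0.516387; -(1/7)*log2(1/7) = 0.401051; -(5/14)*log2(5/14) = 0.530510. H = 0.271954 + 0.401051 + 0.516387 + 0.401051 + 0.530510 = 2.121

2.121 bits


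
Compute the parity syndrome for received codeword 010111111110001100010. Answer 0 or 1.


Syndrome = XOR of all bits = 0 XOR 1 XOR 0 XOR 1 XOR 1 XOR 1 XOR 1 XOR 1 XOR 1 XOR 1 XOR 1 XOR 0 XOR 0 XOR 0 XOR 1 XOR 1 XOR 0 XOR 0 XOR 0 XOR 1 XOR 0 = 0

0


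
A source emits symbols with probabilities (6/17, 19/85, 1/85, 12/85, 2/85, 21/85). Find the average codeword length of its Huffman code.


Huffman construction (repeatedly merge the two least-probable nodes; each merge adds 1 bit to every symbol beneath it): 1/85 + 2/85 = 3/85; 3/85 + 12/85 = 3/17; 3/17 + 19/85 = 2/5; 21/85 + 6/17 = 3/5; 2/5 + 3/5 = 1. Resulting codeword lengths (in the order the probabilities were given): (2, 2, 4, 3, 4, 2). L_avg = sum(p_i * l_i) = 6/17*2 + 19/85*2 + 1/85*4 + 12/85*3 + 2/85*4 + 21/85*2 = 188/85 = 2.2118

2.2118 bits


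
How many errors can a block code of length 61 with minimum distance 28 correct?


Correction capability = floor((d-1)/2) = floor((28-1)/2) = 13

13 errors


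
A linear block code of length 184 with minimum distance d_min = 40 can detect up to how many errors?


Detection capability = d_min - 1 = 40 - 1 = 39

39 errors


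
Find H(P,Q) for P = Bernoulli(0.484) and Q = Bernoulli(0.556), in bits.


H(P,Q) = -p*log2(q) - (1-p)*log2(1-q). -0.484*log2(0.556) = 0.409872; -0.516*log2(0.444) = 0.604426. H(P,Q) = 0.409872 + 0.604426 = 1.0143

1.0143 bits


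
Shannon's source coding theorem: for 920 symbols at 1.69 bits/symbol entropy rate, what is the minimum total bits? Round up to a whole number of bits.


Minimum bits >= n * H = 920 * 1.69 = 1554.8, rounded up to a whole number of bits = 1555

1555 bits


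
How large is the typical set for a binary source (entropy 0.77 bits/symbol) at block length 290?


log2|A_typical| = nH = 290 * 0.77 = 223.3, so |A_typical| ~ 2^223.3 = 1.660e+67

1.660e+67


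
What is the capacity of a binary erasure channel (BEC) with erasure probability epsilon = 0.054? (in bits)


C = 1 - epsilon = 1 - 0.054 = 0.946

0.946 bits


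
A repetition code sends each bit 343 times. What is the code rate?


Rate = k/n = 1/343

1/343


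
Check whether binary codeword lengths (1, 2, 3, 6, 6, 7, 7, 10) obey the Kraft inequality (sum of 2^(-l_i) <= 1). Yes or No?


Kraft sum = sum(2^(-l_i)) = 0.9229, need <= 1. Result: satisfied (a binary prefix-free code with these lengths exists)

Yes


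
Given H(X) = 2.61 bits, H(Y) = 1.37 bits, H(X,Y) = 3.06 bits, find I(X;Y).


I(X;Y) = H(X) + H(Y) - H(X,Y) = 2.61 + 1.37 - 3.06 = 0.92

0.92 bits


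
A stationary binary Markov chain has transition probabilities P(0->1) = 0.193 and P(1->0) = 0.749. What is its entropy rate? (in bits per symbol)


Stationary distribution: pi_0 = p10/(p01+p10) = 0.7951, pi_1 = 0.2049. Entropy rate H' = pi_0*H(p01) + pi_1*H(p10) = 0.7951*0.7077 + 0.2049*0.8129 = 0.7292

0.7292 bits/symbol


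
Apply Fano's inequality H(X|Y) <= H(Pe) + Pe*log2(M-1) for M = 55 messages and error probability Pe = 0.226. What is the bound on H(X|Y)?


H(Pe) = -Pe*log2(Pe) - (1-Pe)*log2(1-Pe) = -0.226*log2(0.226) - 0.774*log2(0.774) = 0.484907 + 0.286066 = 0.771. Pe*log2(M-1) = 0.226*log2(54) = 1.300605. Bound = H(Pe) + Pe*log2(M-1) = 0.484907 + 0.286066 + 1.300605 = 2.0716

2.0716 bits


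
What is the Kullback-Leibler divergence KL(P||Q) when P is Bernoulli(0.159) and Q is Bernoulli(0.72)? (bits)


KL = p*log2(p/q) + (1-p)*log2((1-p)/(1-q)) = 0.159*log2(0.159/0.72) + 0.841*log2(0.841/0.28) = 0.9879

0.9879 bits


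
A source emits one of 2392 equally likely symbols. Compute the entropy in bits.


H = log2(n) = log2(2392) = 11.224

11.224 bits


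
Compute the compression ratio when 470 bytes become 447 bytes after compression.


Ratio = original / compressed = 470 / 447 = 1.0515

1.0515


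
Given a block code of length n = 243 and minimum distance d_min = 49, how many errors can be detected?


Detection capability = d_min - 1 = 49 - 1 = 48

48 errors


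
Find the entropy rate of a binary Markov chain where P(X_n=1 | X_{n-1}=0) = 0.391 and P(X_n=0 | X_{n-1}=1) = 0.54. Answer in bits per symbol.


Stationary distribution: pi_0 = p10/(p01+p10) = 0.58, pi_1 = 0.42. Entropy rate H' = pi_0*H(p01) + pi_1*H(p10) = 0.58*0.9654 + 0.42*0.9954 = 0.978

0.978 bits/symbol


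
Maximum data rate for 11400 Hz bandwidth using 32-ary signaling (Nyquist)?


Rate = 2 * B * log2(M) = 2 * 11400 * 5.0 = 114000.0

114000.0 bps


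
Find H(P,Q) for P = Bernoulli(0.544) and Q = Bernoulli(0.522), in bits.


H(P,Q) = -p*log2(q) - (1-p)*log2(1-q). -0.544*log2(0.522) = 0.510206; -0.456*log2(0.478) = 0.485602. H(P,Q) = 0.510206 + 0.485602 = 0.9958

0.9958 bits


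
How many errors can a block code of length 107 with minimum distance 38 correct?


Correction capability = floor((d-1)/2) = floor((38-1)/2) = 18

18 errors


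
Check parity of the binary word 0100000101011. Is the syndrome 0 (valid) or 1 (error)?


Syndrome = XOR of all bits = 0 XOR 1 XOR 0 XOR 0 XOR 0 XOR 0 XOR 0 XOR 1 XOR 0 XOR 1 XOR 0 XOR 1 XOR 1 = 1

1


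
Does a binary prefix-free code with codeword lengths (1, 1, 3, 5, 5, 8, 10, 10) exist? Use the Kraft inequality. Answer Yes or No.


Kraft sum = sum(2^(-l_i)) = 1.1934, need <= 1. Result: violated (a binary prefix-free code with these lengths cannot exist)

No


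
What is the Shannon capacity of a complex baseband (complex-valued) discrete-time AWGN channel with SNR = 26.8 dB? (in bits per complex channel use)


SNR_linear = 10^(26.8/10) = 478.6301; C = log2(1 + SNR_linear) = log2(1 + 478.6301) = 8.9058

8.9058 bits/channel use


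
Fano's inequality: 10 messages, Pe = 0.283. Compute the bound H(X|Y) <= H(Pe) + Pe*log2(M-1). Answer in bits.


H(Pe) = -Pe*log2(Pe) - (1-Pe)*log2(1-Pe) = -0.283*log2(0.283) - 0.717*log2(0.717) = 0.515379 + 0.344128 = 0.8595. Pe*log2(M-1) = 0.283*log2(9) = 0.897089. Bound = H(Pe) + Pe*log2(M-1) = 0.515379 + 0.344128 + 0.897089 = 1.7566

1.7566 bits


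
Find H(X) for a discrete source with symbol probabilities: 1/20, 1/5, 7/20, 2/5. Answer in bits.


H = -sum(p_i * log2(p_i)). Terms: -(1/20)*log2(1/20) = 0.216096; -(1/5)*log2(1/5) = 0.464386; -(7/20)*log2(7/20) = 0.530101; -(2/5)*log2(2/5) = 0.528771. H = 0.216096 + 0.464386 + 0.530101 + 0.528771 = 1.7394

1.7394 bits


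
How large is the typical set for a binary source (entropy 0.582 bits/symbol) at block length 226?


log2|A_typical| = nH = 226 * 0.582 = 131.532, so |A_typical| ~ 2^131.532 = 3.936e+39

3.936e+39


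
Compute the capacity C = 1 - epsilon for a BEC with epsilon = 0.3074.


C = 1 - epsilon = 1 - 0.3074 = 0.6926

0.6926 bits


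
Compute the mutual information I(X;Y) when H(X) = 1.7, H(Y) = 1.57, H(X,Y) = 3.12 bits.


I(X;Y) = H(X) + H(Y) - H(X,Y) = 1.7 + 1.57 - 3.12 = 0.15

0.15 bits


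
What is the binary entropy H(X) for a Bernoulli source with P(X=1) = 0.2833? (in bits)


H = -p*log2(p) - (1-p)*log2(1-p). -0.2833*log2(0.2833) = 0.515492; -0.7167*log2(0.7167) = 0.344416. H = 0.515492 + 0.344416 = 0.8599

0.8599 bits


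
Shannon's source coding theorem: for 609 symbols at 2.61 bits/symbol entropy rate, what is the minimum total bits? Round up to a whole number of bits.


Minimum bits >= n * H = 609 * 2.61 = 1589.49, rounded up to a whole number of bits = 1590

1590 bits


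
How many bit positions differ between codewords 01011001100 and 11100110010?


Count differing positions: ^ . ^ ^ ^ ^ ^ ^ ^ ^ . = 9 differences

9


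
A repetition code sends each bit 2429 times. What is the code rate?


Rate = k/n = 1/2429

1/2429


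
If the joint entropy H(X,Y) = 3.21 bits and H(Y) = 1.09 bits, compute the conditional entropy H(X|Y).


H(X|Y) = H(X,Y) - H(Y) = 3.21 - 1.09 = 2.12

2.12 bits


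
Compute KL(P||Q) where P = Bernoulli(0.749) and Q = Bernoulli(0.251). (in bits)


KL = p*log2(p/q) + (1-p)*log2((1-p)/(1-q)) = 0.749*log2(0.749/0.251) + 0.251*log2(0.251/0.749) = 0.7855

0.7855 bits


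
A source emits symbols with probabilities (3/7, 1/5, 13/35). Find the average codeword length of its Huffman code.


Huffman construction (repeatedly merge the two least-probable nodes; each merge adds 1 bit to every symbol beneath it): 1/5 + 13/35 = 4/7; 3/7 + 4/7 = 1. Resulting codeword lengths (in the order the probabilities were given): (1, 2, 2). L_avg = sum(p_i * l_i) = 3/7*1 + 1/5*2 + 13/35*2 = 11/7 = 1.5714

1.5714 bits


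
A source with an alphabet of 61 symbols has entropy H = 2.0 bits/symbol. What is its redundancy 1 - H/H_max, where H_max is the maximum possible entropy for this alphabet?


H_max = log2(K) = log2(61) = 5.9307 bits/symbol. Redundancy = 1 - H/H_max = 1 - 2.0/5.9307 = 1 - 0.3372 = 0.6628

0.6628


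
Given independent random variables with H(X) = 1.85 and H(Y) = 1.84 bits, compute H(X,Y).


For independent variables, H(X,Y) = H(X) + H(Y) = 1.85 + 1.84 = 3.69

3.69 bits


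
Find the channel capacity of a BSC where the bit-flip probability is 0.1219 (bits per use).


H(p) = -p*log2(p) - (1-p)*log2(1-p) = -0.1219*log2(0.1219) - 0.8781*log2(0.8781) = 0.370116 + 0.164681 = 0.5348. C = 1 - H(p) = 1 - 0.5348 = 0.4652

0.4652 bits


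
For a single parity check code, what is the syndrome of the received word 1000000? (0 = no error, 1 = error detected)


Syndrome = XOR of all bits = 1 XOR 0 XOR 0 XOR 0 XOR 0 XOR 0 XOR 0 = 1

1


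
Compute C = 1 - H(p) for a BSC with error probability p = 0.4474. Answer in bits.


H(p) = -p*log2(p) - (1-p)*log2(1-p) = -0.4474*log2(0.4474) - 0.5526*log2(0.5526) = 0.519146 + 0.472856 = 0.992. C = 1 - H(p) = 1 - 0.992 = 0.008

0.008 bits


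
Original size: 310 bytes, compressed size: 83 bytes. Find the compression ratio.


Ratio = original / compressed = 310 / 83 = 3.7349

3.7349


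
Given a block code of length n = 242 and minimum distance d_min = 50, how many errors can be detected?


Detection capability = d_min - 1 = 50 - 1 = 49

49 errors


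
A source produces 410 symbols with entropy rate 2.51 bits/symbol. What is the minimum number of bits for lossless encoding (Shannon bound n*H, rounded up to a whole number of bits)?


Minimum bits >= n * H = 410 * 2.51 = 1029.1, rounded up to a whole number of bits = 1030

1030 bits


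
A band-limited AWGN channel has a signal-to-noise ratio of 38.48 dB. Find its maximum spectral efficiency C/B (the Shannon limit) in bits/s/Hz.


SNR_linear = 10^(38.48/10) = 7046.9307; C/B = log2(1 + SNR_linear) = log2(1 + 7046.9307) = 12.783

12.783 bits/s/Hz


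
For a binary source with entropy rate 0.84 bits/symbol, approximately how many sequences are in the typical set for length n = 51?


log2|A_typical| = nH = 51 * 0.84 = 42.84, so |A_typical| ~ 2^42.84 = 7.873e+12

7.873e+12


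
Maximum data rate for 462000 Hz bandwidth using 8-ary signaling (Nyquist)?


Rate = 2 * B * log2(M) = 2 * 462000 * 3.0 = 2772000.0

2772000.0 bps


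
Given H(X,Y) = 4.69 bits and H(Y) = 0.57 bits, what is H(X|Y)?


H(X|Y) = H(X,Y) - H(Y) = 4.69 - 0.57 = 4.12

4.12 bits


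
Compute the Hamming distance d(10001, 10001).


Count differing positions: . . . . . = 0 differences

0


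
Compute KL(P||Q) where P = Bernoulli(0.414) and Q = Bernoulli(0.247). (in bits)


KL = p*log2(p/q) + (1-p)*log2((1-p)/(1-q)) = 0.414*log2(0.414/0.247) + 0.586*log2(0.586/0.753) = 0.0965

0.0965 bits


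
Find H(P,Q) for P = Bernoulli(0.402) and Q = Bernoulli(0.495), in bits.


H(P,Q) = -p*log2(q) - (1-p)*log2(1-q). -0.402*log2(0.495) = 0.407829; -0.598*log2(0.505) = 0.589416. H(P,Q) = 0.407829 + 0.589416 = 0.9972

0.9972 bits


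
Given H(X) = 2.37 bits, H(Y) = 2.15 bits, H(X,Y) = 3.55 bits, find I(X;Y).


I(X;Y) = H(X) + H(Y) - H(X,Y) = 2.37 + 2.15 - 3.55 = 0.97

0.97 bits


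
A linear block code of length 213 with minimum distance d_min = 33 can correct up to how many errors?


Correction capability = floor((d-1)/2) = floor((33-1)/2) = 16

16 errors


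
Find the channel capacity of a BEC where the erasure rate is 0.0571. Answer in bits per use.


C = 1 - epsilon = 1 - 0.0571 = 0.9429

0.9429 bits


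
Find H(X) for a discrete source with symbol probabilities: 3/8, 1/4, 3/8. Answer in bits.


H = -sum(p_i * log2(p_i)). Terms: -(3/8)*log2(3/8) = 0.530639; -(1/4)*log2(1/4) = 0.500000; -(3/8)*log2(3/8) = 0.530639. H = 0.530639 + 0.500000 + 0.530639 = 1.5613

1.5613 bits


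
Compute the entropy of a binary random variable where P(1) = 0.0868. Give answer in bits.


H = -p*log2(p) - (1-p)*log2(1-p). -0.0868*log2(0.0868) = 0.306071; -0.9132*log2(0.9132) = 0.119627. H = 0.306071 + 0.119627 = 0.4257

0.4257 bits


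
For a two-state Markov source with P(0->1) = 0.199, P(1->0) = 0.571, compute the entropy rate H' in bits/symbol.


Stationary distribution: pi_0 = p10/(p01+p10) = 0.7416, pi_1 = 0.2584. Entropy rate H' = pi_0*H(p01) + pi_1*H(p10) = 0.7416*0.7199 + 0.2584*0.9854 = 0.7885

0.7885 bits/symbol


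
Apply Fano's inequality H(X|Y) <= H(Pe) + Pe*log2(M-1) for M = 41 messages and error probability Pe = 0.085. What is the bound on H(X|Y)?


H(Pe) = -Pe*log2(Pe) - (1-Pe)*log2(1-Pe) = -0.085*log2(0.085) - 0.915*log2(0.915) = 0.302293 + 0.117263 = 0.4196. Pe*log2(M-1) = 0.085*log2(40) = 0.452364. Bound = H(Pe) + Pe*log2(M-1) = 0.302293 + 0.117263 + 0.452364 = 0.8719

0.8719 bits


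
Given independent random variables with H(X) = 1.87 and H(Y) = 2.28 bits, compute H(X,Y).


For independent variables, H(X,Y) = H(X) + H(Y) = 1.87 + 2.28 = 4.15

4.15 bits


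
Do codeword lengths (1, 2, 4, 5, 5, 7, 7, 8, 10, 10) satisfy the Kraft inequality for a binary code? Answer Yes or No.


Kraft sum = sum(2^(-l_i)) = 0.8965, need <= 1. Result: satisfied (a binary prefix-free code with these lengths exists)

Yes


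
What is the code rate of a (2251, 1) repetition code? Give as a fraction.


Rate = k/n = 1/2251

1/2251


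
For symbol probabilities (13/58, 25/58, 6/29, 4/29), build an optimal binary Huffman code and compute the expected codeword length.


Huffman construction (repeatedly merge the two least-probable nodes; each merge adds 1 bit to every symbol beneath it): 4/29 + 6/29 = 10/29; 13/58 + 10/29 = 33/58; 25/58 + 33/58 = 1. Resulting codeword lengths (in the order the probabilities were given): (2, 1, 3, 3). L_avg = sum(p_i * l_i) = 13/58*2 + 25/58*1 + 6/29*3 + 4/29*3 = 111/58 = 1.9138

1.9138 bits


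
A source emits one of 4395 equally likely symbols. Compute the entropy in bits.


H = log2(n) = log2(4395) = 12.1016

12.1016 bits


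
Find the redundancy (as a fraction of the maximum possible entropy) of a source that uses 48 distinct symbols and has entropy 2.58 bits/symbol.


H_max = log2(K) = log2(48) = 5.585 bits/symbol. Redundancy = 1 - H/H_max = 1 - 2.58/5.585 = 1 - 0.462 = 0.538

0.538


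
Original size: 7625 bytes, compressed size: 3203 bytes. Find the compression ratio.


Ratio = original / compressed = 7625 / 3203 = 2.3806

2.3806


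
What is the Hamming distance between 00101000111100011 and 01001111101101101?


Count differing positions: . ^ ^ . . ^ ^ ^ . ^ . . . ^ ^ ^ . = 9 differences

9


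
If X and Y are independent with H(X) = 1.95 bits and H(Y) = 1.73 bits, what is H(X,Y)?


For independent variables, H(X,Y) = H(X) + H(Y) = 1.95 + 1.73 = 3.68

3.68 bits


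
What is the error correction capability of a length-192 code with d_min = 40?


Correction capability = floor((d-1)/2) = floor((40-1)/2) = 19

19 errors


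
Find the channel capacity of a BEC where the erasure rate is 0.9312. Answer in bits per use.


C = 1 - epsilon = 1 - 0.9312 = 0.0688

0.0688 bits


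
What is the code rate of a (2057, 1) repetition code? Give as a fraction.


Rate = k/n = 1/2057

1/2057


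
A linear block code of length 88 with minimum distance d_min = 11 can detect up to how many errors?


Detection capability = d_min - 1 = 11 - 1 = 10

10 errors


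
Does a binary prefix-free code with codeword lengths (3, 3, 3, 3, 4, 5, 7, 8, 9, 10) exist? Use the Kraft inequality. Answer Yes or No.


Kraft sum = sum(2^(-l_i)) = 0.6084, need <= 1. Result: satisfied (a binary prefix-free code with these lengths exists)

Yes


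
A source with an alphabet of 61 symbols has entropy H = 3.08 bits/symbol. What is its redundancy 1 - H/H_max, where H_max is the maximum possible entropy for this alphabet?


H_max = log2(K) = log2(61) = 5.9307 bits/symbol. Redundancy = 1 - H/H_max = 1 - 3.08/5.9307 = 1 - 0.5193 = 0.4807

0.4807


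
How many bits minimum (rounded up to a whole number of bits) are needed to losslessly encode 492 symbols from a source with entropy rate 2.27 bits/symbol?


Minimum bits >= n * H = 492 * 2.27 = 1116.84, rounded up to a whole number of bits = 1117

1117 bits


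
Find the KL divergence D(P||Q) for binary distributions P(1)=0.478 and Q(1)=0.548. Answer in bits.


KL = p*log2(p/q) + (1-p)*log2((1-p)/(1-q)) = 0.478*log2(0.478/0.548) + 0.522*log2(0.522/0.452) = 0.0142

0.0142 bits


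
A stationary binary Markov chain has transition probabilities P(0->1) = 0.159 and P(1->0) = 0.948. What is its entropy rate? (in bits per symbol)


Stationary distribution: pi_0 = p10/(p01+p10) = 0.8564, pi_1 = 0.1436. Entropy rate H' = pi_0*H(p01) + pi_1*H(p10) = 0.8564*0.6319 + 0.1436*0.2948 = 0.5835

0.5835 bits/symbol


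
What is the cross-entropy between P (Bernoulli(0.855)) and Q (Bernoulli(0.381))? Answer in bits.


H(P,Q) = -p*log2(q) - (1-p)*log2(1-q). -0.855*log2(0.381) = 1.190277; -0.145*log2(0.619) = 0.100338. H(P,Q) = 1.190277 + 0.100338 = 1.2906

1.2906 bits


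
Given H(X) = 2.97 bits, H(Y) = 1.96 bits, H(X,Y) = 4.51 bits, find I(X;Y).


I(X;Y) = H(X) + H(Y) - H(X,Y) = 2.97 + 1.96 - 4.51 = 0.42

0.42 bits


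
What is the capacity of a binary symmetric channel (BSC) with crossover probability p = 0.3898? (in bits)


H(p) = -p*log2(p) - (1-p)*log2(1-p) = -0.3898*log2(0.3898) - 0.6102*log2(0.6102) = 0.529814 + 0.434857 = 0.9647. C = 1 - H(p) = 1 - 0.9647 = 0.0353

0.0353 bits


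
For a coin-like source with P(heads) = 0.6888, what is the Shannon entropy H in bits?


H = -p*log2(p) - (1-p)*log2(1-p). -0.6888*log2(0.6888) = 0.370466; -0.3112*log2(0.3112) = 0.524088. H = 0.370466 + 0.524088 = 0.8946

0.8946 bits


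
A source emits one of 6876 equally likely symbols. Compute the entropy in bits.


H = log2(n) = log2(6876) = 12.7474

12.7474 bits


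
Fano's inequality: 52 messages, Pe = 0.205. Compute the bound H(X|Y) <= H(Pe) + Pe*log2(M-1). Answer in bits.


H(Pe) = -Pe*log2(Pe) - (1-Pe)*log2(1-Pe) = -0.205*log2(0.205) - 0.795*log2(0.795) = 0.468692 + 0.263124 = 0.7318. Pe*log2(M-1) = 0.205*log2(51) = 1.162847. Bound = H(Pe) + Pe*log2(M-1) = 0.468692 + 0.263124 + 1.162847 = 1.8947

1.8947 bits


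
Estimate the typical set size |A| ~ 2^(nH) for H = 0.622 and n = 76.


log2|A_typical| = nH = 76 * 0.622 = 47.272, so |A_typical| ~ 2^47.272 = 1.699e+14

1.699e+14


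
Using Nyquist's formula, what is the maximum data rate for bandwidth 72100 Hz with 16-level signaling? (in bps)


Rate = 2 * B * log2(M) = 2 * 72100 * 4.0 = 576800.0

576800.0 bps


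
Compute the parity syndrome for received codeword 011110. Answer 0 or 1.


Syndrome = XOR of all bits = 0 XOR 1 XOR 1 XOR 1 XOR 1 XOR 0 = 0

0


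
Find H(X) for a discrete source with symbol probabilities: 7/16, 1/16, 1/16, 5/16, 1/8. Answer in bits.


H = -sum(p_i * log2(p_i)). Terms: -(7/16)*log2(7/16) = 0.521782; -(1/16)*log2(1/16) = 0.250000; -(1/16)*log2(1/16) = 0.250000; -(5/16)*log2(5/16) = 0.524397; -(1/8)*log2(1/8) = 0.375000. H = 0.521782 + 0.250000 + 0.250000 + 0.524397 + 0.375000 = 1.9212

1.9212 bits


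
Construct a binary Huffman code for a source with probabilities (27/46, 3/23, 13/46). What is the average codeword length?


Huffman construction (repeatedly merge the two least-probable nodes; each merge adds 1 bit to every symbol beneath it): 3/23 + 13/46 = 19/46; 19/46 + 27/46 = 1. Resulting codeword lengths (in the order the probabilities were given): (1, 2, 2). L_avg = sum(p_i * l_i) = 27/46*1 + 3/23*2 + 13/46*2 = 65/46 = 1.413

1.413 bits


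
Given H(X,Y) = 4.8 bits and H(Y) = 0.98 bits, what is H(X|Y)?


H(X|Y) = H(X,Y) - H(Y) = 4.8 - 0.98 = 3.82

3.82 bits


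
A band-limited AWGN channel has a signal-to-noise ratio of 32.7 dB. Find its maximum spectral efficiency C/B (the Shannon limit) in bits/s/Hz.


SNR_linear = 10^(32.7/10) = 1862.0871; C/B = log2(1 + SNR_linear) = log2(1 + 1862.0871) = 10.8635

10.8635 bits/s/Hz


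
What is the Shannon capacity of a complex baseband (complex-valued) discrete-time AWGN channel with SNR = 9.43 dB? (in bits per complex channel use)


SNR_linear = 10^(9.43/10) = 8.77; C = log2(1 + SNR_linear) = log2(1 + 8.77) = 3.2884

3.2884 bits/channel use


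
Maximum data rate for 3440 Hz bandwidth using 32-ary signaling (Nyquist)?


Rate = 2 * B * log2(M) = 2 * 3440 * 5.0 = 34400.0

34400.0 bps


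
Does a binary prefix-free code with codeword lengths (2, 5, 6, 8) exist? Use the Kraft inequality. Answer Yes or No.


Kraft sum = sum(2^(-l_i)) = 0.3008, need <= 1. Result: satisfied (a binary prefix-free code with these lengths exists)

Yes


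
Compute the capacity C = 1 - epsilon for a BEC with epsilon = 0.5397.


C = 1 - epsilon = 1 - 0.5397 = 0.4603

0.4603 bits


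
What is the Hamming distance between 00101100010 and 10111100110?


Count differing positions: ^ . . ^ . . . . ^ . . = 3 differences

3


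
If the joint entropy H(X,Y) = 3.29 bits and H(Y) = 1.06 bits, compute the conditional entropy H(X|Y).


H(X|Y) = H(X,Y) - H(Y) = 3.29 - 1.06 = 2.23

2.23 bits


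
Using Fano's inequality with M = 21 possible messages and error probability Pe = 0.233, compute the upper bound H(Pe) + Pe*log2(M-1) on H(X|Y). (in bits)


H(Pe) = -Pe*log2(Pe) - (1-Pe)*log2(1-Pe) = -0.233*log2(0.233) - 0.767*log2(0.767) = 0.489672 + 0.293532 = 0.7832. Pe*log2(M-1) = 0.233*log2(20) = 1.007009. Bound = H(Pe) + Pe*log2(M-1) = 0.489672 + 0.293532 + 1.007009 = 1.7902

1.7902 bits


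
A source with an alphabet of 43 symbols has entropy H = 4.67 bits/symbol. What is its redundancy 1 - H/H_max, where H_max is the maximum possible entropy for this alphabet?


H_max = log2(K) = log2(43) = 5.4263 bits/symbol. Redundancy = 1 - H/H_max = 1 - 4.67/5.4263 = 1 - 0.8606 = 0.1394

0.1394


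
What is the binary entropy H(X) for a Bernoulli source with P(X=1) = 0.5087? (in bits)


H = -p*log2(p) - (1-p)*log2(1-p). -0.5087*log2(0.5087) = 0.496040; -0.4913*log2(0.4913) = 0.503742. H = 0.496040 + 0.503742 = 0.9998

0.9998 bits


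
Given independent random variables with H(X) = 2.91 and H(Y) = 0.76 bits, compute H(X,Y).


For independent variables, H(X,Y) = H(X) + H(Y) = 2.91 + 0.76 = 3.67

3.67 bits


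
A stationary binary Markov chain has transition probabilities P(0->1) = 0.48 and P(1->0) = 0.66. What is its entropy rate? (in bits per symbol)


Stationary distribution: pi_0 = p10/(p01+p10) = 0.5789, pi_1 = 0.4211. Entropy rate H' = pi_0*H(p01) + pi_1*H(p10) = 0.5789*0.9988 + 0.4211*0.9248 = 0.9677

0.9677 bits/symbol


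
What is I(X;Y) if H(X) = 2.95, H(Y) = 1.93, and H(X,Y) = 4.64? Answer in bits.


I(X;Y) = H(X) + H(Y) - H(X,Y) = 2.95 + 1.93 - 4.64 = 0.24

0.24 bits


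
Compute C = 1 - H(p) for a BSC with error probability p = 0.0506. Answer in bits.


H(p) = -p*log2(p) - (1-p)*log2(1-p) = -0.0506*log2(0.0506) - 0.9494*log2(0.9494) = 0.217819 + 0.071121 = 0.2889. C = 1 - H(p) = 1 - 0.2889 = 0.7111

0.7111 bits


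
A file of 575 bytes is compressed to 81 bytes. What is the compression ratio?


Ratio = original / compressed = 575 / 81 = 7.0988

7.0988


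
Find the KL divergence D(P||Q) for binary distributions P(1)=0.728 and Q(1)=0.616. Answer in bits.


KL = p*log2(p/q) + (1-p)*log2((1-p)/(1-q)) = 0.728*log2(0.728/0.616) + 0.272*log2(0.272/0.384) = 0.0401

0.0401 bits


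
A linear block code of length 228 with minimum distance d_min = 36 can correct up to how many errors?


Correction capability = floor((d-1)/2) = floor((36-1)/2) = 17

17 errors


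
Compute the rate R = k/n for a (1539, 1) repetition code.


Rate = k/n = 1/1539

1/1539


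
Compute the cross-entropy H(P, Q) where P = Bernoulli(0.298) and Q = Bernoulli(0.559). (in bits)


H(P,Q) = -p*log2(q) - (1-p)*log2(1-q). -0.298*log2(0.559) = 0.250046; -0.702*log2(0.441) = 0.829167. H(P,Q) = 0.250046 + 0.829167 = 1.0792

1.0792 bits


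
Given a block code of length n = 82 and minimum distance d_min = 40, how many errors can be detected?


Detection capability = d_min - 1 = 40 - 1 = 39

39 errors


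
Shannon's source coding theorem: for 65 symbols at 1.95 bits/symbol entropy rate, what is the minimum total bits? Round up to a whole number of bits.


Minimum bits >= n * H = 65 * 1.95 = 126.75, rounded up to a whole number of bits = 127

127 bits


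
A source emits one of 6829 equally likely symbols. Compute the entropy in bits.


H = log2(n) = log2(6829) = 12.7375

12.7375 bits


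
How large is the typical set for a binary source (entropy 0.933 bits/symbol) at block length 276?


log2|A_typical| = nH = 276 * 0.933 = 257.508, so |A_typical| ~ 2^257.508 = 3.293e+77

3.293e+77
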